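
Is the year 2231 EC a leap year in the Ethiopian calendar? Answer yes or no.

yes

2231 mod 4 = 3; in the Ethiopian calendar a year is leap when year mod 4 = 3, so it is a leap year.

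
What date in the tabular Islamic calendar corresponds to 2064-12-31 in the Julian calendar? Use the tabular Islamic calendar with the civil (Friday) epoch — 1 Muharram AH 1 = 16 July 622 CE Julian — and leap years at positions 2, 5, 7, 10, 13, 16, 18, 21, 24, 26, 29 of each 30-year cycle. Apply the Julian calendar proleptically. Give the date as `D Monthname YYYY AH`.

The source date corresponds to 13 January 2065 in the Gregorian calendar (JDN 2475299).
That day falls on 5 Shawwal 1487 AH in the tabular Islamic calendar.

5 Shawwal 1487 AH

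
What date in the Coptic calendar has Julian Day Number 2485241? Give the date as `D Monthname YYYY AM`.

JDN 2485241 is 3 April 2092 in the Gregorian calendar.
In the Coptic calendar that day is 25 Paremhat 1808 AM.

25 Paremhat 1808 AM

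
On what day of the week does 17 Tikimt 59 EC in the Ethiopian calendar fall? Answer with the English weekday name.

Tuesday

Equivalently 12 October 66 Gregorian, JDN 1745451.
JDN 1745451 mod 7 = 1, and JDN 0 was a Monday, so this is a Tuesday.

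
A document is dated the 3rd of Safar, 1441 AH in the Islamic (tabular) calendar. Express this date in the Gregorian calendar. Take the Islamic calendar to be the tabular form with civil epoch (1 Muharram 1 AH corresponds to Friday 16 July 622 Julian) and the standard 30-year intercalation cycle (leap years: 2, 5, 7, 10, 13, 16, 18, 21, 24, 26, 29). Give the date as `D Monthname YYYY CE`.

3 October 2019 CE

Both dates share Julian Day Number 2458760; in the Gregorian calendar that is 3 October 2019 CE.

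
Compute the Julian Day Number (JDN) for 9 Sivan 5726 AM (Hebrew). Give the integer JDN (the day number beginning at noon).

2439274

Equivalently 28 May 1966 (Gregorian).
JDN 2400001 is 17 November 1858 CE (Gregorian), MJD 0; the target day is +39273 days from there, so JDN = 2439274.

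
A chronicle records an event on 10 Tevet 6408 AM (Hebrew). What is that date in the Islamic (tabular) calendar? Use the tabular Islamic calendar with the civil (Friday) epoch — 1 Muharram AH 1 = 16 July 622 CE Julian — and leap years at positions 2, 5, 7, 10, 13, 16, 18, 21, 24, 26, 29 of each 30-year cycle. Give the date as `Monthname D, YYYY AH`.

Sha'ban 11, 2088 AH

Both dates share Julian Day Number 2688220; in the tabular Islamic calendar that is 11 Sha'ban 2088 AH.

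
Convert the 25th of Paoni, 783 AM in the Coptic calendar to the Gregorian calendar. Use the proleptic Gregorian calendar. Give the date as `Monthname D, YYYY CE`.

Both dates share Julian Day Number 2110949; in the Gregorian calendar that is 25 June 1067 CE.

June 25, 1067 CE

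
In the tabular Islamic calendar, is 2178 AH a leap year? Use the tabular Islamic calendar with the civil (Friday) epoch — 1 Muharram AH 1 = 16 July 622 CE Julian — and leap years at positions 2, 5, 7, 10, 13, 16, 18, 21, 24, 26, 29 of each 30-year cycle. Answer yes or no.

yes

Year 2178 AH is year 18 of its 30-year cycle; leap positions are 2, 5, 7, 10, 13, 16, 18, 21, 24, 26, 29, so it is a leap year (355 days).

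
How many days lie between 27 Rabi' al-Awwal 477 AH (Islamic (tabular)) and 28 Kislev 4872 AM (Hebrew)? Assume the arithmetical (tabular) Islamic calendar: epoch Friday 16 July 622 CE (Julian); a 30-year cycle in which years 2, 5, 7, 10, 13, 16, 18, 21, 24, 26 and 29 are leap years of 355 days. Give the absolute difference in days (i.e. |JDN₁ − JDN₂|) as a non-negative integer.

JDN of the first date = 2117204.
JDN of the second date = 2127184.
|2127184 − 2117204| = 9980.

9980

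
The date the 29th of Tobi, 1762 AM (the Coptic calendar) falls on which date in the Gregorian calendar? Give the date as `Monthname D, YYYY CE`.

Both dates share Julian Day Number 2468383; in the Gregorian calendar that is 6 February 2046 CE.

February 6, 2046 CE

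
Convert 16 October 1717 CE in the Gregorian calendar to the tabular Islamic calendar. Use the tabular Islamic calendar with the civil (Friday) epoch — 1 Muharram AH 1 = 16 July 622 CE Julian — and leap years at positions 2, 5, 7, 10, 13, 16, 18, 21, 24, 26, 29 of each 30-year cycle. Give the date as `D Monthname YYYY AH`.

10 Dhu al-Qa'dah 1129 AH

Julian Day Number of the source date = 2348470.
Converting JDN 2348470 to the tabular Islamic calendar gives 10 Dhu al-Qa'dah 1129 AH.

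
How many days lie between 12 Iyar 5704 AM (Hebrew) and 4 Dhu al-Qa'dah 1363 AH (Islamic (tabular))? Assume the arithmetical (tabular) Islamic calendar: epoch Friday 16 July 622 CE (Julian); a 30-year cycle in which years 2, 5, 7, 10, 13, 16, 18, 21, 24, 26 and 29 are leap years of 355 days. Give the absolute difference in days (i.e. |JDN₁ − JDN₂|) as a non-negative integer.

169

JDN of the first date = 2431216.
JDN of the second date = 2431385.
|2431385 − 2431216| = 169.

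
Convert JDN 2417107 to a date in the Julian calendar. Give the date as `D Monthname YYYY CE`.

JDN 2417107 is 18 September 1905 in the Gregorian calendar.
In the Julian calendar that day is 5 September 1905 CE.

5 September 1905 CE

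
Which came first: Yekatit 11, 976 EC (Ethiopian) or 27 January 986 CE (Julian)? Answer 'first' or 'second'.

Converting both to JDN: 2080500 vs 2081221; the smaller is the first.

first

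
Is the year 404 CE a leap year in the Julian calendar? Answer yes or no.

yes

404 mod 4 = 0, so it is a leap year in the Julian calendar.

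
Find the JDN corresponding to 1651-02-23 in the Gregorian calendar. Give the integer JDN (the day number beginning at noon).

2324129

JDN 2400001 is 17 November 1858 CE (Gregorian), MJD 0; the target day is −75872 days from there, so JDN = 2324129.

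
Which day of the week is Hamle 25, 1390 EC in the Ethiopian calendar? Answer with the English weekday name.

This is JDN 2231877 (27 July 1398 Gregorian).
2231877 ≡ 4 (mod 7); counting from Monday = 0 gives Friday.

Friday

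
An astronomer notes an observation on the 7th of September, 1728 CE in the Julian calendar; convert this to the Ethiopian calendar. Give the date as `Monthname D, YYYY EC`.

The source date corresponds to 18 September 1728 in the Gregorian calendar (JDN 2352460).
That day falls on 10 Meskerem 1721 EC in the Ethiopian calendar.

Meskerem 10, 1721 EC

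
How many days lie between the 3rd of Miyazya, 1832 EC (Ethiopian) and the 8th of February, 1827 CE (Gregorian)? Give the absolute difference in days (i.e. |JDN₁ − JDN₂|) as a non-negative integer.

4810

First date → JDN 2393206; second date → JDN 2388396.
The interval is |2393206 − 2388396| = 4810 days.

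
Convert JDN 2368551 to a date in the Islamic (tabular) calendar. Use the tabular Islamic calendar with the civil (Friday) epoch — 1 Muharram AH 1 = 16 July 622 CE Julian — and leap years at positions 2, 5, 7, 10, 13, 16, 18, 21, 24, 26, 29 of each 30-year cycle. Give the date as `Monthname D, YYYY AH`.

The Gregorian equivalent of JDN 2368551 is 8 October 1772.
In the tabular Islamic calendar that day is Rajab 11, 1186 AH.

Rajab 11, 1186 AH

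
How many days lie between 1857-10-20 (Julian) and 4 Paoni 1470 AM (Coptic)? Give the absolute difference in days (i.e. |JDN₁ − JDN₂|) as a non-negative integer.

37765

JDN of the first date = 2399620.
JDN of the second date = 2361855.
|2361855 − 2399620| = 37765.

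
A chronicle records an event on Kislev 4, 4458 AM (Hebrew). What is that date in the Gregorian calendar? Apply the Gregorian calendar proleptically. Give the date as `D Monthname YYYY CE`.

Both dates share Julian Day Number 1975965; in the Gregorian calendar that is 27 November 697 CE.

27 November 697 CE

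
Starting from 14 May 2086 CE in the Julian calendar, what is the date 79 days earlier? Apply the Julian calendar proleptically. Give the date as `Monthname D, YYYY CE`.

JDN of 14 May 2086 CE = 2483103.
2483103 − 79 = 2483024.
JDN 2483024 in the Julian calendar is February 24, 2086 CE.

February 24, 2086 CE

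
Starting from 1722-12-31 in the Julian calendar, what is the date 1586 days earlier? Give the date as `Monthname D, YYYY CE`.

Counting 1586 days back from JDN 2350383 reaches JDN 2348797, which is August 28, 1718 CE.

August 28, 1718 CE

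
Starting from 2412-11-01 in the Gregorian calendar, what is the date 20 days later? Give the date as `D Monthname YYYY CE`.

21 November 2412 CE

The starting date is JDN 2602330; 2602330 + 20 = 2602350.
JDN 2602350 corresponds to 21 November 2412 CE.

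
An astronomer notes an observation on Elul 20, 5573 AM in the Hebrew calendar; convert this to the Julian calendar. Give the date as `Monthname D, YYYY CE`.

September 3, 1813 CE

Both dates share Julian Day Number 2383502; in the Julian calendar that is 3 September 1813 CE.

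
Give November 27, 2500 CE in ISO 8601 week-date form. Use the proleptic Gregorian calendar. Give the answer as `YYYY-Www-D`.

The weekday is Saturday (ISO weekday 6).
That Saturday belongs to ISO week 47 of ISO year 2500.

2500-W47-6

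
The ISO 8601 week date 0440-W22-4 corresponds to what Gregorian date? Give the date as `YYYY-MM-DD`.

ISO week 1 of 440 is the week containing the first Thursday of 440.
Week 22, day 4 (Thursday) lands on 0440-05-31.

0440-05-31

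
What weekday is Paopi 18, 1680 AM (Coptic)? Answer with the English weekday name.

Tuesday

Equivalently 29 October 1963 Gregorian, JDN 2438332.
Since JDN mod 7 = 1 (0 = Monday), the day is Tuesday.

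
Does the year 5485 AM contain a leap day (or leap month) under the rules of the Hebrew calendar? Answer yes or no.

Hebrew year 5485 is year 13 of its 19-year Metonic cycle; leap years are at positions 3, 6, 8, 11, 14, 17, 19, so it is a common year (12 months).

no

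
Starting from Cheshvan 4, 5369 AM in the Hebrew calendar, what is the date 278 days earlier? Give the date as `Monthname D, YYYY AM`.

Counting 278 days back from JDN 2308657 reaches JDN 2308379, which is Tevet 21, 5368 AM.

Tevet 21, 5368 AM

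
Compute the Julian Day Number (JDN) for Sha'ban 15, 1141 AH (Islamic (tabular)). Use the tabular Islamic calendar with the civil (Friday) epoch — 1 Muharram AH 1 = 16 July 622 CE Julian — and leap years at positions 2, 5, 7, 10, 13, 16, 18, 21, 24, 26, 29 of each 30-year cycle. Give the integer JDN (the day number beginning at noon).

2352639

Equivalently 16 March 1729 (Gregorian).
JDN 2451545 is 1 January 2000 CE (Gregorian); the target day is −98906 days from there, so JDN = 2352639.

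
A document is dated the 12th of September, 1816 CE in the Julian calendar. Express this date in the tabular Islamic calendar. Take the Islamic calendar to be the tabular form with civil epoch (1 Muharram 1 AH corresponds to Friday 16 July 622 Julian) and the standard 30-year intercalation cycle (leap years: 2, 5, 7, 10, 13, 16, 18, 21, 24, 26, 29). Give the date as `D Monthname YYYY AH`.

2 Dhu al-Qa'dah 1231 AH

Julian Day Number of the source date = 2384607.
Converting JDN 2384607 to the tabular Islamic calendar gives 2 Dhu al-Qa'dah 1231 AH.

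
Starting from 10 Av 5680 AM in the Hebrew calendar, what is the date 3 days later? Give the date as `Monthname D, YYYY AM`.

Counting 3 days forward from JDN 2422531 reaches JDN 2422534, which is Av 13, 5680 AM.

Av 13, 5680 AM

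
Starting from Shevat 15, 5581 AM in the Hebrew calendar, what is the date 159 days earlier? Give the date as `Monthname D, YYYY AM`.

Counting 159 days back from JDN 2386184 reaches JDN 2386025, which is Elul 2, 5580 AM.

Elul 2, 5580 AM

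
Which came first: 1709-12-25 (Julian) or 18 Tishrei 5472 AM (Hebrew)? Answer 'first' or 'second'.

first

Converting both to JDN: 2345629 vs 2346263; the smaller is the first.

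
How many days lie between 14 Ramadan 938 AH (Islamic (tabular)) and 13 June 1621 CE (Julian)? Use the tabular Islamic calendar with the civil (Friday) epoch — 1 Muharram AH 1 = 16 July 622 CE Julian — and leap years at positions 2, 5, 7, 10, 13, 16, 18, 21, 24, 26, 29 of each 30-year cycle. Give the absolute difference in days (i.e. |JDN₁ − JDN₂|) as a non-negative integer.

First date → JDN 2280731; second date → JDN 2313292.
The interval is |2280731 − 2313292| = 32561 days.

32561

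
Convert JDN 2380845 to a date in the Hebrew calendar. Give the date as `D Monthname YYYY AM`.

21 Sivan 5566 AM

JDN 2380845 is 7 June 1806 in the Gregorian calendar.
In the Hebrew calendar that day is 21 Sivan 5566 AM.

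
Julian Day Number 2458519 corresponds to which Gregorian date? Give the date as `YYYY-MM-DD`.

Counting from JDN 2299161 = 15 Oct 1582 gives an offset of 159358 days.

2019-02-04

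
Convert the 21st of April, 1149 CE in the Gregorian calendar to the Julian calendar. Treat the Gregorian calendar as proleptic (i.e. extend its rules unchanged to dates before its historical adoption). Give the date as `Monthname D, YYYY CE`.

The Julian–Gregorian offset here is 7 days (Julian trailing).
21 April 1149 Gregorian − 7 days → 14 April 1149 Julian.

April 14, 1149 CE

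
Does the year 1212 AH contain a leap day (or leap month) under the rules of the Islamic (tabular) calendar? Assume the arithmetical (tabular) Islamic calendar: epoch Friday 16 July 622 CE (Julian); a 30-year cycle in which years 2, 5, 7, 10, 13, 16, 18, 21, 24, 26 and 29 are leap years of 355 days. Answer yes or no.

no

Year 1212 AH is year 12 of its 30-year cycle; leap positions are 2, 5, 7, 10, 13, 16, 18, 21, 24, 26, 29, so it is a common year (354 days).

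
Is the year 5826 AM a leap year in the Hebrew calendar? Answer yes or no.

no

Hebrew year 5826 is year 12 of its 19-year Metonic cycle; leap years are at positions 3, 6, 8, 11, 14, 17, 19, so it is a common year (12 months).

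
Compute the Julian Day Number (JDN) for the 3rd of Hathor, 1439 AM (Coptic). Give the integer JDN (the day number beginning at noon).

2350321

In the Gregorian calendar the same day is 10 November 1722.
JDN 2400001 is 17 November 1858 CE (Gregorian), MJD 0; the target day is −49680 days from there, so JDN = 2350321.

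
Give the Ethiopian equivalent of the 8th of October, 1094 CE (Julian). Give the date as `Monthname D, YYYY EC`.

Both dates share Julian Day Number 2120922; in the Ethiopian calendar that is 11 Tikimt 1087 EC.

Tikimt 11, 1087 EC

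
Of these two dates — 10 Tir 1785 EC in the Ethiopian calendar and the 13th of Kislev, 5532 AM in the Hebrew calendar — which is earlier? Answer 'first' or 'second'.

second

First date → JDN 2375956; second date → JDN 2368228.
JDN 2368228 < JDN 2375956, so the second date is earlier.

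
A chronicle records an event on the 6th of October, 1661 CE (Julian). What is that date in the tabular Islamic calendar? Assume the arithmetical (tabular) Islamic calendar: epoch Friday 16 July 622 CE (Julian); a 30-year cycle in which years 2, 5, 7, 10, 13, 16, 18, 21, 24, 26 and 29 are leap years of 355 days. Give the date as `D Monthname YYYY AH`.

21 Safar 1072 AH

Julian Day Number of the source date = 2328017.
Converting JDN 2328017 to the tabular Islamic calendar gives 21 Safar 1072 AH.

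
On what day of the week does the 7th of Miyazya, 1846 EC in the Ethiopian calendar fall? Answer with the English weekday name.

Equivalently 14 April 1854 Gregorian, JDN 2398323.
JDN 2398323 mod 7 = 4, and JDN 0 was a Monday, so this is a Friday.

Friday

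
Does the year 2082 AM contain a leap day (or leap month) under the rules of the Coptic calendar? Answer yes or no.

no

2082 mod 4 = 2; in the Coptic calendar a year is leap when year mod 4 = 3, so it is a common year.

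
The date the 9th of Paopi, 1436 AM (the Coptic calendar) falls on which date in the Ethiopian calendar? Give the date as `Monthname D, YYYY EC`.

Julian Day Number of the source date = 2349202.
Converting JDN 2349202 to the Ethiopian calendar gives 9 Tikimt 1712 EC.

Tikimt 9, 1712 EC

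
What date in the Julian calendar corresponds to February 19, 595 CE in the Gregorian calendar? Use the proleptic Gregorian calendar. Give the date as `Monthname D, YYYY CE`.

February 17, 595 CE

For dates in this range the Gregorian date is 2 days ahead of the Julian.
19 February 595 Gregorian − 2 days → 17 February 595 Julian.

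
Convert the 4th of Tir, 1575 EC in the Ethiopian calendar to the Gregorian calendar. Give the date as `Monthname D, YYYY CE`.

Both dates share Julian Day Number 2299247; in the Gregorian calendar that is 9 January 1583 CE.

January 9, 1583 CE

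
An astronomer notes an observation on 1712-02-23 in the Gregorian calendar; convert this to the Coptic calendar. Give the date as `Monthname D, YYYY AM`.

Meshir 17, 1428 AM

Both dates share Julian Day Number 2346408; in the Coptic calendar that is 17 Meshir 1428 AM.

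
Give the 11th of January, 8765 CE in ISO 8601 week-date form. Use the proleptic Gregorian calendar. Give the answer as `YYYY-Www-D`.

8765-W02-1

The weekday is Monday (ISO weekday 1).
That Monday belongs to ISO week 2 of ISO year 8765.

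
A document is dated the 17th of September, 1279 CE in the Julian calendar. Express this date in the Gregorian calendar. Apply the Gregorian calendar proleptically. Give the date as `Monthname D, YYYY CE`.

September 24, 1279 CE

For dates in this range the Gregorian date is 7 days ahead of the Julian.
17 September 1279 Julian + 7 days → 24 September 1279 Gregorian.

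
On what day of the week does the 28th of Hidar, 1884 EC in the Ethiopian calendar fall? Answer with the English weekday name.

Equivalently 7 December 1891 Gregorian, JDN 2412074.
JDN 2412074 mod 7 = 0, and JDN 0 was a Monday, so this is a Monday.

Monday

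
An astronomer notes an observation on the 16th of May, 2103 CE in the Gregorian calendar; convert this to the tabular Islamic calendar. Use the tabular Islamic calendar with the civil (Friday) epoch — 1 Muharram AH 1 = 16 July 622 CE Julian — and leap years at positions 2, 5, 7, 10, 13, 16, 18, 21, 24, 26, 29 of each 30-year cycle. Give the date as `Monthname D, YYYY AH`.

Julian Day Number of the source date = 2489300.
Converting JDN 2489300 to the tabular Islamic calendar gives 8 Rabi' al-Thani 1527 AH.

Rabi' al-Thani 8, 1527 AH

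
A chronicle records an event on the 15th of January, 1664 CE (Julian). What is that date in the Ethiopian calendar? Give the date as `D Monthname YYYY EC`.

19 Tir 1656 EC

Both dates share Julian Day Number 2328848; in the Ethiopian calendar that is 19 Tir 1656 EC.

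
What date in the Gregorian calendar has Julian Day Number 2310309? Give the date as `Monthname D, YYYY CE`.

JDN 2451545 is 1 Jan 2000; 2310309 is −141236 days from there.

April 23, 1613 CE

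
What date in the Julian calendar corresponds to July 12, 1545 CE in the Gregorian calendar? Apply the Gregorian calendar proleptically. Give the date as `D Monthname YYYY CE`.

2 July 1545 CE

For dates in this range the Gregorian date is 10 days ahead of the Julian.
12 July 1545 Gregorian − 10 days → 2 July 1545 Julian.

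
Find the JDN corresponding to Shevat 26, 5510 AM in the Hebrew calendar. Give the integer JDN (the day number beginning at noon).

2360267

Equivalently 2 February 1750 (Gregorian).
JDN 2451545 is 1 January 2000 CE (Gregorian); the target day is −91278 days from there, so JDN = 2360267.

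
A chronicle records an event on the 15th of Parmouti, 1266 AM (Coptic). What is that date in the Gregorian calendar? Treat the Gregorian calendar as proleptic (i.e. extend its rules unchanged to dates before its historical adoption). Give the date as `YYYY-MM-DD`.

1550-04-20

Julian Day Number of the source date = 2287295.
Converting JDN 2287295 to the Gregorian calendar gives 20 April 1550 CE.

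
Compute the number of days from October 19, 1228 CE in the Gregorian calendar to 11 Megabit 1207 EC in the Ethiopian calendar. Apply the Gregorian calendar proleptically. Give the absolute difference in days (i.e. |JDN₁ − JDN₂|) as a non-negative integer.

4968

First date → JDN 2169870; second date → JDN 2164902.
The interval is |2169870 − 2164902| = 4968 days.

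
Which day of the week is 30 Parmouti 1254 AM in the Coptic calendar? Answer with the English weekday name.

Thursday

This is JDN 2282927 (5 May 1538 Gregorian).
Since JDN mod 7 = 3 (0 = Monday), the day is Thursday.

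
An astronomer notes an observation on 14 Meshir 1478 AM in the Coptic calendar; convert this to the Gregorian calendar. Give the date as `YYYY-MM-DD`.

1762-02-19

Julian Day Number of the source date = 2364667.
Converting JDN 2364667 to the Gregorian calendar gives 19 February 1762 CE.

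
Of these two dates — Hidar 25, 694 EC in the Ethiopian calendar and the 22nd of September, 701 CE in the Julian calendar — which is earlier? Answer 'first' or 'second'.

second

First date → JDN 1977423; second date → JDN 1977363.
JDN 1977363 < JDN 1977423, so the second date is earlier.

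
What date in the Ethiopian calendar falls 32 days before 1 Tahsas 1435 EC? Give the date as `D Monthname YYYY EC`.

29 Tikimt 1435 EC

JDN of 1 Tahsas 1435 EC = 2248079.
2248079 − 32 = 2248047.
JDN 2248047 in the Ethiopian calendar is 29 Tikimt 1435 EC.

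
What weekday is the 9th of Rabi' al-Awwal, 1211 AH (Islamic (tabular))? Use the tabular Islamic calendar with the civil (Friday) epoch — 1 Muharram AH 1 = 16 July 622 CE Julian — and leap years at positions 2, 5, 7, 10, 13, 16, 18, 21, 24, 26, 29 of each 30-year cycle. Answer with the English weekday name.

Monday

Equivalently 12 September 1796 Gregorian, JDN 2377291.
JDN 2377291 mod 7 = 0, and JDN 0 was a Monday, so this is a Monday.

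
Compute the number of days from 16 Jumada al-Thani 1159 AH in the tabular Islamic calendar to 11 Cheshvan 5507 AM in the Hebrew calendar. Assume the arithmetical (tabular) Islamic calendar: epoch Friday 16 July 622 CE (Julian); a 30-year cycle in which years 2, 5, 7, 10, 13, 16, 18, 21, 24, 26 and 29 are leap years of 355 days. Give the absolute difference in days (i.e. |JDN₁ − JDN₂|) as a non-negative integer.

JDN of the first date = 2358960.
JDN of the second date = 2359071.
|2359071 − 2358960| = 111.

111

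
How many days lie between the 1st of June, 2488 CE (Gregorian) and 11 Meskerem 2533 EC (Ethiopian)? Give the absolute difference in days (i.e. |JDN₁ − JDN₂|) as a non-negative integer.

19108

JDN of the first date = 2629936.
JDN of the second date = 2649044.
|2649044 − 2629936| = 19108.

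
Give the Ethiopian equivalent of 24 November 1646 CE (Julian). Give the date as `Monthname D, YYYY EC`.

Hidar 28, 1639 EC

Both dates share Julian Day Number 2322587; in the Ethiopian calendar that is 28 Hidar 1639 EC.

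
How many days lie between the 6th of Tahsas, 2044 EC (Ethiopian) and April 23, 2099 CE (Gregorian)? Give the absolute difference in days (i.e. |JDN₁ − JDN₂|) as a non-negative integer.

JDN of the first date = 2470522.
JDN of the second date = 2487817.
|2487817 − 2470522| = 17295.

17295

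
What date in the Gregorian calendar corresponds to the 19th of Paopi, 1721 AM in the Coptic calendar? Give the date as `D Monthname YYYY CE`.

Julian Day Number of the source date = 2453308.
Converting JDN 2453308 to the Gregorian calendar gives 29 October 2004 CE.

29 October 2004 CE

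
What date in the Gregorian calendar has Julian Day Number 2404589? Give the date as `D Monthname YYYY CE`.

10 June 1871 CE

JDN 2451545 is 1 Jan 2000; 2404589 is −46956 days from there.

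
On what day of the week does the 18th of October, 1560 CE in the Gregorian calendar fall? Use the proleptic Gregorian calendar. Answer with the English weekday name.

Since JDN mod 7 = 1 (0 = Monday), the day is Tuesday.

Tuesday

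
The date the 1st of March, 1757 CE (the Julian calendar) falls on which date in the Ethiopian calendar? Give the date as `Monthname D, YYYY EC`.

Megabit 5, 1749 EC

Both dates share Julian Day Number 2362862; in the Ethiopian calendar that is 5 Megabit 1749 EC.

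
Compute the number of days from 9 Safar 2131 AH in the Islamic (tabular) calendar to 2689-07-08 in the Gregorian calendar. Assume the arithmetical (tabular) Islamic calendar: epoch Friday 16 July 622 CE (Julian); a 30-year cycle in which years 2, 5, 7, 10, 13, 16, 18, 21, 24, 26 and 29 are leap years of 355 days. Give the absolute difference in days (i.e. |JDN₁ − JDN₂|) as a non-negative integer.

107

First date → JDN 2703279; second date → JDN 2703386.
The interval is |2703279 − 2703386| = 107 days.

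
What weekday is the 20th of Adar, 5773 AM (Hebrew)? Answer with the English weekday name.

Saturday

This is JDN 2456354 (2 March 2013 Gregorian).
JDN 2456354 mod 7 = 5, and JDN 0 was a Monday, so this is a Saturday.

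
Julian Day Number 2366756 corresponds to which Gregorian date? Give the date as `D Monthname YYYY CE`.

9 November 1767 CE

JDN 2451545 is 1 Jan 2000; 2366756 is −84789 days from there.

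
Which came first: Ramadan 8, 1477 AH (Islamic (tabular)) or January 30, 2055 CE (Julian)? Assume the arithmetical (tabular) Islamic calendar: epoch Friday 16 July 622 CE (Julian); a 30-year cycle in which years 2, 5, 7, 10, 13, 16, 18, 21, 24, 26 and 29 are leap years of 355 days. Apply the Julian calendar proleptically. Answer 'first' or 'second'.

First date → JDN 2471728; second date → JDN 2471676.
JDN 2471676 < JDN 2471728, so the second date is earlier.

second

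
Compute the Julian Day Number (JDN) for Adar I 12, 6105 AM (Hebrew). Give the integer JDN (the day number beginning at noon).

Equivalently 16 February 2345 (Gregorian).
JDN 2400001 is 17 November 1858 CE (Gregorian), MJD 0; the target day is +177599 days from there, so JDN = 2577600.

2577600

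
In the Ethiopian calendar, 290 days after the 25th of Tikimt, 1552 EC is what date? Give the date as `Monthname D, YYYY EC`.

Counting 290 days forward from JDN 2290778 reaches JDN 2291068, which is Nehase 15, 1552 EC.

Nehase 15, 1552 EC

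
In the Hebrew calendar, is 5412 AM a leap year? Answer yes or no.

Hebrew year 5412 is year 16 of its 19-year Metonic cycle; leap years are at positions 3, 6, 8, 11, 14, 17, 19, so it is a common year (12 months).

no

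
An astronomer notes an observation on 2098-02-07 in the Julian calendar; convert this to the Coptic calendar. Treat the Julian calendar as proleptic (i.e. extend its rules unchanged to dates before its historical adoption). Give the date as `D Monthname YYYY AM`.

Both dates share Julian Day Number 2487390; in the Coptic calendar that is 13 Meshir 1814 AM.

13 Meshir 1814 AM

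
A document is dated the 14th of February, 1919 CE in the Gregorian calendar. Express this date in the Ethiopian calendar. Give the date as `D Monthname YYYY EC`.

7 Yekatit 1911 EC

Julian Day Number of the source date = 2422004.
Converting JDN 2422004 to the Ethiopian calendar gives 7 Yekatit 1911 EC.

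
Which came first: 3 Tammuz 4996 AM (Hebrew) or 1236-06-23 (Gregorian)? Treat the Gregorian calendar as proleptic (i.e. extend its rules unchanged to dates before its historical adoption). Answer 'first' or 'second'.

first

Converting both to JDN: 2172666 vs 2172674; the smaller is the first.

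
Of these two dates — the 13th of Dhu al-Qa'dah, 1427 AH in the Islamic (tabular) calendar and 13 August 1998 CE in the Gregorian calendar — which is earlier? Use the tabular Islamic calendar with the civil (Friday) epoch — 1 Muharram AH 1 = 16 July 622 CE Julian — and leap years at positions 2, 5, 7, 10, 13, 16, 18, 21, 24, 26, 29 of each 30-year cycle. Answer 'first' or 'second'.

second

The two dates have Julian Day Numbers 2454074 and 2451039 respectively.
Since 2451039 < 2454074, the second date comes first.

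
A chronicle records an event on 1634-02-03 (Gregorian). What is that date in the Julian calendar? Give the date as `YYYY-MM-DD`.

The Julian–Gregorian offset here is 10 days (Julian trailing).
3 February 1634 Gregorian − 10 days → 24 January 1634 Julian.

1634-01-24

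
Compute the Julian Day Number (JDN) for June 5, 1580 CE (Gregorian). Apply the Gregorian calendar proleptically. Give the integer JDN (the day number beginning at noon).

JDN 2451545 is 1 January 2000 CE (Gregorian); the target day is −153246 days from there, so JDN = 2298299.

2298299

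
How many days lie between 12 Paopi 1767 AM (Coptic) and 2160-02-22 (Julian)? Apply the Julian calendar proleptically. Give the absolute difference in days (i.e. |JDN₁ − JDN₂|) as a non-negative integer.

39948

First date → JDN 2470102; second date → JDN 2510050.
The interval is |2470102 − 2510050| = 39948 days.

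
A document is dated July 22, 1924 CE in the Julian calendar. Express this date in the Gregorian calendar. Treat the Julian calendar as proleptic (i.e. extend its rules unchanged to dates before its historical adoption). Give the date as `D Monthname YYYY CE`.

4 August 1924 CE

At this point the Julian calendar is 13 days behind the Gregorian.
22 July 1924 Julian + 13 days → 4 August 1924 Gregorian.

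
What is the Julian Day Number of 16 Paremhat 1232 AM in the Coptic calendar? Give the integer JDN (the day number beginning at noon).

In the proleptic Gregorian calendar the same day is 22 March 1516.
JDN 2400001 is 17 November 1858 CE (Gregorian), MJD 0; the target day is −125153 days from there, so JDN = 2274848.

2274848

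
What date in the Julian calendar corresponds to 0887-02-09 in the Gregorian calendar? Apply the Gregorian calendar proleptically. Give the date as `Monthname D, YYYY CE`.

For dates in this range the Gregorian date is 4 days ahead of the Julian.
9 February 887 Gregorian − 4 days → 5 February 887 Julian.

February 5, 887 CE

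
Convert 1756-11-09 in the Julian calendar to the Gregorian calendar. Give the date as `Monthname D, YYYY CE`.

At this point the Julian calendar is 11 days behind the Gregorian.
9 November 1756 Julian + 11 days → 20 November 1756 Gregorian.

November 20, 1756 CE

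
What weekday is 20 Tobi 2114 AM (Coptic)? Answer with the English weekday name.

Saturday

Equivalently 31 January 2398 Gregorian, JDN 2596942.
JDN 2596942 mod 7 = 5, and JDN 0 was a Monday, so this is a Saturday.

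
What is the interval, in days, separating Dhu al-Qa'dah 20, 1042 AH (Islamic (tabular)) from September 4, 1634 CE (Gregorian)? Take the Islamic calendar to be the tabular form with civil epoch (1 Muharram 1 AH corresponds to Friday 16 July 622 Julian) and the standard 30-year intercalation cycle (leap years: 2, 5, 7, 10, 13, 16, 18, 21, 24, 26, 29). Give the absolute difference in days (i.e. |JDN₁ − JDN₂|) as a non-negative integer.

JDN of the first date = 2317650.
JDN of the second date = 2318113.
|2318113 − 2317650| = 463.

463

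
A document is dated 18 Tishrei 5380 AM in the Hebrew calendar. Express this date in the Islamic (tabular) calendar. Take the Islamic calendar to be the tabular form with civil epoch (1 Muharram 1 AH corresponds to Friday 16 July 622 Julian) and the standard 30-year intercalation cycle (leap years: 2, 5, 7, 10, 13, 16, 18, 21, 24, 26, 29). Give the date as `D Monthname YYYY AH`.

16 Shawwal 1028 AH

The source date corresponds to 26 September 1619 in the Gregorian calendar (JDN 2312656).
That day falls on 16 Shawwal 1028 AH in the tabular Islamic calendar.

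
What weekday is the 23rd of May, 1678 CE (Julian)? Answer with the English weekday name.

In the Gregorian calendar this is 2 June 1678 (JDN 2334090).
2334090 ≡ 3 (mod 7); counting from Monday = 0 gives Thursday.

Thursday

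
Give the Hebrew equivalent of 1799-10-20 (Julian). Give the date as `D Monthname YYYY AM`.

2 Cheshvan 5560 AM

Julian Day Number of the source date = 2378435.
Converting JDN 2378435 to the Hebrew calendar gives 2 Cheshvan 5560 AM.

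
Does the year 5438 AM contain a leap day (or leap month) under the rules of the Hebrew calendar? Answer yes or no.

no

Hebrew year 5438 is year 4 of its 19-year Metonic cycle; leap years are at positions 3, 6, 8, 11, 14, 17, 19, so it is a common year (12 months).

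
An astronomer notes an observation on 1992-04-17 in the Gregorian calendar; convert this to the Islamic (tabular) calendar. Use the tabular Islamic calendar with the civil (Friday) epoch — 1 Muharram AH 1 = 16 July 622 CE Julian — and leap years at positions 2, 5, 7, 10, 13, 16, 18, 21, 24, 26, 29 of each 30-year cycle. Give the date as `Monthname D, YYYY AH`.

Both dates share Julian Day Number 2448730; in the tabular Islamic calendar that is 14 Shawwal 1412 AH.

Shawwal 14, 1412 AH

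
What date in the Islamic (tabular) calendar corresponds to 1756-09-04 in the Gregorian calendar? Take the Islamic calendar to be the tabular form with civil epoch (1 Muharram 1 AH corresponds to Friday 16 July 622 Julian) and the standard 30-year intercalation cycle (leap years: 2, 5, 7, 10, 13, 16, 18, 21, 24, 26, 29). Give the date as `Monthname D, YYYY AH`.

Julian Day Number of the source date = 2362673.
Converting JDN 2362673 to the tabular Islamic calendar gives 9 Dhu al-Hijjah 1169 AH.

Dhu al-Hijjah 9, 1169 AH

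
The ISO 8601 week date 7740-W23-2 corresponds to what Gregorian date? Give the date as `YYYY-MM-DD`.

ISO week 1 of 7740 is the week containing the first Thursday of 7740.
Week 23, day 2 (Tuesday) lands on 7740-06-07.

7740-06-07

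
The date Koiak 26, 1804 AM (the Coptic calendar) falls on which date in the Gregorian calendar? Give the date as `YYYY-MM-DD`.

2088-01-05

Both dates share Julian Day Number 2483691; in the Gregorian calendar that is 5 January 2088 CE.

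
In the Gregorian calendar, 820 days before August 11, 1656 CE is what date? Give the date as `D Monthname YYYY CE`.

14 May 1654 CE

JDN of August 11, 1656 CE = 2326125.
2326125 − 820 = 2325305.
JDN 2325305 in the Gregorian calendar is 14 May 1654 CE.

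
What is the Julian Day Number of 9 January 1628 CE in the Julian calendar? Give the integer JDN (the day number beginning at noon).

In the Gregorian calendar the same day is 19 January 1628.
JDN 2400001 is 17 November 1858 CE (Gregorian), MJD 0; the target day is −84308 days from there, so JDN = 2315693.

2315693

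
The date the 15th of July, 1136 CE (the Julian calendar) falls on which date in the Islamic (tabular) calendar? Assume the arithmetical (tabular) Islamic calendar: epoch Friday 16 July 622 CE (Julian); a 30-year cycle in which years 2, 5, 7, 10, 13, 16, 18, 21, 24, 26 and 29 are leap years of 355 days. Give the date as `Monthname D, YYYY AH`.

Julian Day Number of the source date = 2136178.
Converting JDN 2136178 to the tabular Islamic calendar gives 13 Shawwal 530 AH.

Shawwal 13, 530 AH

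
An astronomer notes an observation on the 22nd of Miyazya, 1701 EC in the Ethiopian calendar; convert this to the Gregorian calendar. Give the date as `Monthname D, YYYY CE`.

Both dates share Julian Day Number 2345377; in the Gregorian calendar that is 28 April 1709 CE.

April 28, 1709 CE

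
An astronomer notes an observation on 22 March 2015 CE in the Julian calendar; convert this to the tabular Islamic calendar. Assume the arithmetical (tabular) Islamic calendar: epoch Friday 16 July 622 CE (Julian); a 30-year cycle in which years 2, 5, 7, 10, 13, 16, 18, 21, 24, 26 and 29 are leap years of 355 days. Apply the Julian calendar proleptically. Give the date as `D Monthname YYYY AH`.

The source date corresponds to 4 April 2015 in the Gregorian calendar (JDN 2457117).
That day falls on 14 Jumada al-Thani 1436 AH in the tabular Islamic calendar.

14 Jumada al-Thani 1436 AH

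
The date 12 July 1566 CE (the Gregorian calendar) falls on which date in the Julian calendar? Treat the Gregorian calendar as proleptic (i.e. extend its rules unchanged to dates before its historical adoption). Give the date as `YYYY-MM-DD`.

For dates in this range the Gregorian date is 10 days ahead of the Julian.
12 July 1566 Gregorian − 10 days → 2 July 1566 Julian.

1566-07-02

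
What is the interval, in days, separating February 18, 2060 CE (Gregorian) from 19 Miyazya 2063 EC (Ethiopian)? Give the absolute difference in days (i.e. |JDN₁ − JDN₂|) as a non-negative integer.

4086

First date → JDN 2473508; second date → JDN 2477594.
The interval is |2473508 − 2477594| = 4086 days.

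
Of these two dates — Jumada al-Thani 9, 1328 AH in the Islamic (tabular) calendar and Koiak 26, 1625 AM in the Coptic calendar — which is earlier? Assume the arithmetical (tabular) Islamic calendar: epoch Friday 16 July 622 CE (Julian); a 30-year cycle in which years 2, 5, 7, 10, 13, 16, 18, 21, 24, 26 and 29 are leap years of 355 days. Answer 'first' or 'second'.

The two dates have Julian Day Numbers 2418841 and 2418311 respectively.
Since 2418311 < 2418841, the second date comes first.

second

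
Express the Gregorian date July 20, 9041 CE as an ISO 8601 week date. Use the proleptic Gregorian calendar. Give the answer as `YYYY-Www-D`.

The weekday is Tuesday (ISO weekday 2).
That Tuesday belongs to ISO week 29 of ISO year 9041.

9041-W29-2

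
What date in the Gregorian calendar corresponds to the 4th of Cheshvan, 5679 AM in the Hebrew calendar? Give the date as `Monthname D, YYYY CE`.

Julian Day Number of the source date = 2421877.
Converting JDN 2421877 to the Gregorian calendar gives 10 October 1918 CE.

October 10, 1918 CE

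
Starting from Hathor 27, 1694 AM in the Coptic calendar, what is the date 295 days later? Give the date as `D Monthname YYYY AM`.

17 Thout 1695 AM

The starting date is JDN 2443484; 2443484 + 295 = 2443779.
JDN 2443779 corresponds to 17 Thout 1695 AM.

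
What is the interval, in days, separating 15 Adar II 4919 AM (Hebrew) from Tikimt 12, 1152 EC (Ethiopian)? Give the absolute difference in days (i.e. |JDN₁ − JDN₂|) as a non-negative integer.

218

First date → JDN 2144447; second date → JDN 2144665.
The interval is |2144447 − 2144665| = 218 days.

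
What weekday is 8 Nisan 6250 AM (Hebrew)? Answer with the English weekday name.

Equivalently 30 March 2490 Gregorian, JDN 2630603.
Since JDN mod 7 = 3 (0 = Monday), the day is Thursday.

Thursday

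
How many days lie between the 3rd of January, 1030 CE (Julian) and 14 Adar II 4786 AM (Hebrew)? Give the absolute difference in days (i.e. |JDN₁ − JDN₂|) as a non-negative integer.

1399

JDN of the first date = 2097268.
JDN of the second date = 2095869.
|2095869 − 2097268| = 1399.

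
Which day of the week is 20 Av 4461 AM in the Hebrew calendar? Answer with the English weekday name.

Saturday

In the proleptic Gregorian calendar this is 3 August 701 (JDN 1977309).
JDN 1977309 mod 7 = 5, and JDN 0 was a Monday, so this is a Saturday.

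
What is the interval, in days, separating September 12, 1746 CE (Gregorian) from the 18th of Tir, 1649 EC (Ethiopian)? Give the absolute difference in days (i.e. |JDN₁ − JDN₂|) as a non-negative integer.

First date → JDN 2359028; second date → JDN 2326290.
The interval is |2359028 − 2326290| = 32738 days.

32738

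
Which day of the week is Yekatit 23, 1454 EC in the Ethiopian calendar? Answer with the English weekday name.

Equivalently 26 February 1462 Gregorian, JDN 2255101.
JDN 2255101 mod 7 = 2, and JDN 0 was a Monday, so this is a Wednesday.

Wednesday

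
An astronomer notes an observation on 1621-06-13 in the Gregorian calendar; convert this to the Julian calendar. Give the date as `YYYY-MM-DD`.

At this point the Julian calendar is 10 days behind the Gregorian.
13 June 1621 Gregorian − 10 days → 3 June 1621 Julian.

1621-06-03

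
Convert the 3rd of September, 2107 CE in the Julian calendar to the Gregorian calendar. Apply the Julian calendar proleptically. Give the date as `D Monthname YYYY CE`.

17 September 2107 CE

The Julian–Gregorian offset here is 14 days (Julian trailing).
3 September 2107 Julian + 14 days → 17 September 2107 Gregorian.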